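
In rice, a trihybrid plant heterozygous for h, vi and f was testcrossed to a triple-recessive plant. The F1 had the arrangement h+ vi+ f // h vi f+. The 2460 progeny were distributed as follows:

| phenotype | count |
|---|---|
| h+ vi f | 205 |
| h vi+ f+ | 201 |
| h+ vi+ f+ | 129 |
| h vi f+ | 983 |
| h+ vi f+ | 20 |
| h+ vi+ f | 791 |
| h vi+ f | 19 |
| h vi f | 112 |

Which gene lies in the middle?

The two rarest classes, h vi+ f and h+ vi f+, are the double crossovers. Comparing them with the parentals, only the h allele has switched, so h is the middle locus and the order is vi – h – f.

h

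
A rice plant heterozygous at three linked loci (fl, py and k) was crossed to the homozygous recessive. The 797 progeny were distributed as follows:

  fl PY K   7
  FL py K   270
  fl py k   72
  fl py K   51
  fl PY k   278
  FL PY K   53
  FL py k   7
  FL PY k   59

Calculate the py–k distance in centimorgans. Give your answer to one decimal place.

17.4 centimorgans

The two most frequent reciprocal classes, fl PY k and FL py K, are the parental types, so the F1 was fl PY k / FL py K.
The two rarest classes, fl PY K and FL py k, are the double crossovers. Comparing them with the parentals, only the k allele has switched, so k is the middle locus and the order is fl – k – py.
Crossovers in the k–py interval produce the single-crossover classes fl py k and FL PY K (72 + 53 = 125) plus the double crossovers (14).
RF(k–py) = (125 + 14) / 797 = 139/797 = 0.1744 → 17.4 centimorgans.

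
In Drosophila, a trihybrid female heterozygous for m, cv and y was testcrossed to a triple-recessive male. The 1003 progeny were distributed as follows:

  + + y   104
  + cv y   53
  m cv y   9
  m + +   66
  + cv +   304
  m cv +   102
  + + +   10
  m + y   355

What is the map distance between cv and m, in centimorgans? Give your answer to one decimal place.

The two most frequent reciprocal classes, + cv + and m + y, are the parental types, so the F1 was + cv + / m + y.
The two rarest classes, + + + and m cv y, are the double crossovers. Comparing them with the parentals, only the cv allele has switched, so cv is the middle locus and the order is m – cv – y.
Crossovers in the m–cv interval produce the single-crossover classes m cv + and + + y (102 + 104 = 206) plus the double crossovers (19).
RF(m–cv) = (206 + 19) / 1003 = 225/1003 = 0.2243 → 22.4 centimorgans.

22.4 centimorgans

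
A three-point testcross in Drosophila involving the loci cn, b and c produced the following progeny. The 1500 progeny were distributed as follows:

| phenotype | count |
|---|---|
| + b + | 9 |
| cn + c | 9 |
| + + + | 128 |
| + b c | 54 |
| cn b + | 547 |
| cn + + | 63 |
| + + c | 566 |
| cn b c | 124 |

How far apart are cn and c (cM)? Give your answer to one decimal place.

18.0 cM

The two most frequent reciprocal classes, + + c and cn b +, are the parental types, so the F1 was + + c / cn b +.
The two rarest classes, cn + c and + b +, are the double crossovers. Comparing them with the parentals, only the cn allele has switched, so cn is the middle locus and the order is c – cn – b.
Crossovers in the c–cn interval produce the single-crossover classes + + + and cn b c (128 + 124 = 252) plus the double crossovers (18).
RF(c–cn) = (252 + 18) / 1500 = 270/1500 = 0.1800 → 18.0 cM.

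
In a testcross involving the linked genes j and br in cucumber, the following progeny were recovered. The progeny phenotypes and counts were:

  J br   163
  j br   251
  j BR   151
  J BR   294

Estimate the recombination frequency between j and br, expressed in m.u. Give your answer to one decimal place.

The two most frequent classes, J BR (294) and j br (251), are the parental types, so the F1 was J BR / j br.
The recombinant classes are J br and j BR: 163 + 151 = 314.
Recombination frequency = 314/859 = 0.3655 ≈ 36.6%, i.e. 36.6 m.u.

36.6 m.u.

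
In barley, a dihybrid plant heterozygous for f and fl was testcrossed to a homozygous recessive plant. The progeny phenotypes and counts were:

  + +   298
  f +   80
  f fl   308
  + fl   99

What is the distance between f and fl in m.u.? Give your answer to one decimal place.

The two most frequent classes, + + (298) and f fl (308), are the parental types, so the F1 was + + / f fl.
The recombinant classes are + fl and f +: 99 + 80 = 179.
Recombination frequency = 179/785 = 0.2280 ≈ 22.8%, i.e. 22.8 m.u.

22.8 m.u.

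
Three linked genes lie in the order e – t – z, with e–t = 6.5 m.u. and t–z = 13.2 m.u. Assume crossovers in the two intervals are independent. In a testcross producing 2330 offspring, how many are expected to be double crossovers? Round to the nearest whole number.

20

Map distances give recombination frequencies of 0.065 and 0.132 for the two intervals.
With no interference, expected double-crossover frequency = 0.065 × 0.132 = 0.00858.
Expected number = 0.00858 × 2330 = 19.99 ≈ 20.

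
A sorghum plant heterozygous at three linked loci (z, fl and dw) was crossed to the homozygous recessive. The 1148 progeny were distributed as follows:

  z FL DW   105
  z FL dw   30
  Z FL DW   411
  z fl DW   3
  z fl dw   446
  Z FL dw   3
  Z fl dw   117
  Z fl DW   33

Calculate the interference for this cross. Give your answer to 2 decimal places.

The two most frequent reciprocal classes, z fl dw and Z FL DW, are the parental types, so the F1 was z fl dw / Z FL DW.
The two rarest classes, z fl DW and Z FL dw, are the double crossovers. Comparing them with the parentals, only the dw allele has switched, so dw is the middle locus and the order is fl – dw – z.
fl–dw: (63 + 6)/1148 = 0.0601; dw–z: (222 + 6)/1148 = 0.1986.
Expected DCO frequency = 0.0601 × 0.1986 ≈ 0.01194; observed = 6/1148 ≈ 0.00523.
Coefficient of coincidence = 0.00523/0.01194 ≈ 0.44; interference = 1 − 0.44 = 0.56.

0.56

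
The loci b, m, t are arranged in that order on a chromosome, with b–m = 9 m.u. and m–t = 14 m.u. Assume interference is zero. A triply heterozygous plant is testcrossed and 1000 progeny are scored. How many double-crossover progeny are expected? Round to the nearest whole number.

Map distances give recombination frequencies of 0.090 and 0.140 for the two intervals.
With no interference, expected double-crossover frequency = 0.090 × 0.140 = 0.01260.
Expected number = 0.01260 × 1000 = 12.60 ≈ 13.

13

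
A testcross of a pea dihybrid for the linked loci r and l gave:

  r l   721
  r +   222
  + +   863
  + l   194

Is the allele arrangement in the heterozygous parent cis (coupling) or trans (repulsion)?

cis

The two most frequent classes are + + (863) and r l (721); these are the parental (non-recombinant) types.
So the F1 carried + + on one chromosome and r l on the other — the recessive alleles are on the same chromosome (cis / coupling).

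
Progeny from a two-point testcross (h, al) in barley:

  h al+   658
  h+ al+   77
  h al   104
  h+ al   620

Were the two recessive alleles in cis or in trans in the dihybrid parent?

trans

The two most frequent classes are h+ al (620) and h al+ (658); these are the parental (non-recombinant) types.
So the F1 carried h+ al on one chromosome and h al+ on the other — the recessive alleles are on opposite chromosomes (trans / repulsion).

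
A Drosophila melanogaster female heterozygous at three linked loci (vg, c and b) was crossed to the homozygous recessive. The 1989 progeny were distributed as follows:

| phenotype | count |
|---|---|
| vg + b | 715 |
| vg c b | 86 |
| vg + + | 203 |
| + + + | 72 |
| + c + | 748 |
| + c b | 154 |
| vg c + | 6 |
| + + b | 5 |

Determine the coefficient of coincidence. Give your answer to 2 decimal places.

0.35

The two most frequent reciprocal classes, + c + and vg + b, are the parental types, so the F1 was + c + / vg + b.
The two rarest classes, vg c + and + + b, are the double crossovers. Comparing them with the parentals, only the vg allele has switched, so vg is the middle locus and the order is c – vg – b.
c–vg: (158 + 11)/1989 = 0.0850; vg–b: (357 + 11)/1989 = 0.1850.
Expected DCO frequency = 0.0850 × 0.1850 ≈ 0.01572; observed = 11/1989 ≈ 0.00553.
Coefficient of coincidence = 0.00553/0.01572 ≈ 0.35.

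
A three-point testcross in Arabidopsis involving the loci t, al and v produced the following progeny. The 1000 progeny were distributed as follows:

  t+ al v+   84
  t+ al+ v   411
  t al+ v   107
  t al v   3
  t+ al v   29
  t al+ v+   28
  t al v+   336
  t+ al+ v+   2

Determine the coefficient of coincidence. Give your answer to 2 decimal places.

The two most frequent reciprocal classes, t al v+ and t+ al+ v, are the parental types, so the F1 was t al v+ / t+ al+ v.
The two rarest classes, t al v and t+ al+ v+, are the double crossovers. Comparing them with the parentals, only the v allele has switched, so v is the middle locus and the order is t – v – al.
t–v: (191 + 5)/1000 = 0.1960; v–al: (57 + 5)/1000 = 0.0620.
Expected DCO frequency = 0.1960 × 0.0620 ≈ 0.01215; observed = 5/1000 ≈ 0.00500.
Coefficient of coincidence = 0.00500/0.01215 ≈ 0.41.

0.41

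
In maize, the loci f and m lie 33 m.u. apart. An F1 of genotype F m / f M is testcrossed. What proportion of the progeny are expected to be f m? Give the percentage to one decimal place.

A map distance of 33 m.u. corresponds to a recombination frequency of 0.330.
The F1 is F m / f M, so f m is a recombinant gamete class with expected frequency r/2 = 0.330/2 = 0.1650.
That is 0.1650 = 16.5% of the progeny.

16.5%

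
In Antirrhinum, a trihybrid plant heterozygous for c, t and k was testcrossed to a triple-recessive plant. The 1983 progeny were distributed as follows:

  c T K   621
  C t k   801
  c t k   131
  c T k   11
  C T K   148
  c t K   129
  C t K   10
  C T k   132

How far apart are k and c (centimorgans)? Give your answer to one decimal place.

The two most frequent reciprocal classes, C t k and c T K, are the parental types, so the F1 was C t k / c T K.
The two rarest classes, C t K and c T k, are the double crossovers. Comparing them with the parentals, only the k allele has switched, so k is the middle locus and the order is c – k – t.
Crossovers in the c–k interval produce the single-crossover classes c t k and C T K (131 + 148 = 279) plus the double crossovers (21).
RF(c–k) = (279 + 21) / 1983 = 300/1983 = 0.1513 → 15.1 centimorgans.

15.1 centimorgans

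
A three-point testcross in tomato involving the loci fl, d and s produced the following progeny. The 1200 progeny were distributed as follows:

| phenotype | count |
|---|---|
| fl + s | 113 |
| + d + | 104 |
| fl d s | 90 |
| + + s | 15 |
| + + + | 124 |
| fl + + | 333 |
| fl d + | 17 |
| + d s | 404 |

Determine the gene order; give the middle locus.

d

The two most frequent reciprocal classes, fl + + and + d s, are the parental types, so the F1 was fl + + / + d s.
The two rarest classes, fl d + and + + s, are the double crossovers. Comparing them with the parentals, only the d allele has switched, so d is the middle locus and the order is s – d – fl.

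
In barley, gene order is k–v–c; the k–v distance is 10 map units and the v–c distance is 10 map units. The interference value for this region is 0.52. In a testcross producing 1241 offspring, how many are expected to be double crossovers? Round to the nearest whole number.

6

Map distances give recombination frequencies of 0.100 and 0.100 for the two intervals.
With interference 0.52 (so coincidence = 0.48), expected double-crossover frequency = 0.100 × 0.100 × 0.48 = 0.00480.
Expected number = 0.00480 × 1241 = 5.96 ≈ 6.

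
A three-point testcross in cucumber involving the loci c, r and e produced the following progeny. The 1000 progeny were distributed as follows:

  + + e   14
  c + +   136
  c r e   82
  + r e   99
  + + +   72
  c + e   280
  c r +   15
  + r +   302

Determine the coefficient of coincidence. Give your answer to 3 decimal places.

0.600

The two most frequent reciprocal classes, + r + and c + e, are the parental types, so the F1 was + r + / c + e.
The two rarest classes, c r + and + + e, are the double crossovers. Comparing them with the parentals, only the c allele has switched, so c is the middle locus and the order is e – c – r.
e–c: (235 + 29)/1000 = 0.2640; c–r: (154 + 29)/1000 = 0.1830.
Expected DCO frequency = 0.2640 × 0.1830 ≈ 0.04831; observed = 29/1000 ≈ 0.02900.
Coefficient of coincidence = 0.02900/0.04831 ≈ 0.600.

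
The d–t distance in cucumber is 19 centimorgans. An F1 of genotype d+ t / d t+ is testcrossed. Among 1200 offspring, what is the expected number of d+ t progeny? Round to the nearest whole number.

A map distance of 19 centimorgans corresponds to a recombination frequency of 0.190.
The F1 is d+ t / d t+, so d+ t is a parental gamete class with expected frequency (1 − r)/2 = 0.810/2 = 0.4050.
Expected number = 0.4050 × 1200 = 486.00 ≈ 486.

486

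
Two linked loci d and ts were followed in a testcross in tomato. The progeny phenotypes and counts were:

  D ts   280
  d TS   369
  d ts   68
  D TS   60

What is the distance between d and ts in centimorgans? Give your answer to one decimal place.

16.5 centimorgans

The two most frequent classes, D ts (280) and d TS (369), are the parental types, so the F1 was D ts / d TS.
The recombinant classes are D TS and d ts: 60 + 68 = 128.
Recombination frequency = 128/777 = 0.1647 ≈ 16.5%, i.e. 16.5 centimorgans.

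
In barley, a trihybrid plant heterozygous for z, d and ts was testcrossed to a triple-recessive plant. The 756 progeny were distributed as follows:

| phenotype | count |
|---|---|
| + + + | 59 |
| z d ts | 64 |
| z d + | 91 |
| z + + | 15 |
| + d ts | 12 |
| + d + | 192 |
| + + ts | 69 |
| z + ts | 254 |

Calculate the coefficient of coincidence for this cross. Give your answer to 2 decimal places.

0.73

The two most frequent reciprocal classes, z + ts and + d +, are the parental types, so the F1 was z + ts / + d +.
The two rarest classes, z + + and + d ts, are the double crossovers. Comparing them with the parentals, only the ts allele has switched, so ts is the middle locus and the order is z – ts – d.
z–ts: (160 + 27)/756 = 0.2474; ts–d: (123 + 27)/756 = 0.1984.
Expected DCO frequency = 0.2474 × 0.1984 ≈ 0.04908; observed = 27/756 ≈ 0.03571.
Coefficient of coincidence = 0.03571/0.04908 ≈ 0.73.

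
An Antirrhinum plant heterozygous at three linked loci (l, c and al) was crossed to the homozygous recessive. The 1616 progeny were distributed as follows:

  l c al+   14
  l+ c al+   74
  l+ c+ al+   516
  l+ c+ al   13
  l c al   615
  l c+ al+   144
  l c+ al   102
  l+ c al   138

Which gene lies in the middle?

al

The two most frequent reciprocal classes, l c al and l+ c+ al+, are the parental types, so the F1 was l c al / l+ c+ al+.
The two rarest classes, l c al+ and l+ c+ al, are the double crossovers. Comparing them with the parentals, only the al allele has switched, so al is the middle locus and the order is c – al – l.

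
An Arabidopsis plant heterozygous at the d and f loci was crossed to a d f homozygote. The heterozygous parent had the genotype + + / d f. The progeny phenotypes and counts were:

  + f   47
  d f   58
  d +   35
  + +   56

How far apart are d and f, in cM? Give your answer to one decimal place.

41.8 cM

The recombinant classes are + f and d +: 47 + 35 = 82.
Recombination frequency = 82/196 = 0.4184 ≈ 41.8%, i.e. 41.8 cM.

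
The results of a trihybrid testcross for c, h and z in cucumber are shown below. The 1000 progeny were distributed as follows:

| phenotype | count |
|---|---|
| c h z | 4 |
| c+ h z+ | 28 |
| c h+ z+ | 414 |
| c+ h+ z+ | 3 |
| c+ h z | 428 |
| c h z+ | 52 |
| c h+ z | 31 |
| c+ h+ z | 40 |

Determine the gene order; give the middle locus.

c

The two most frequent reciprocal classes, c h+ z+ and c+ h z, are the parental types, so the F1 was c h+ z+ / c+ h z.
The two rarest classes, c+ h+ z+ and c h z, are the double crossovers. Comparing them with the parentals, only the c allele has switched, so c is the middle locus and the order is z – c – h.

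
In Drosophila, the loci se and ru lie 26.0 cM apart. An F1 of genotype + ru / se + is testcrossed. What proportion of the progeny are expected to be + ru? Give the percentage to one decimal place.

37.0%

A map distance of 26.0 cM corresponds to a recombination frequency of 0.260.
The F1 is + ru / se +, so + ru is a parental gamete class with expected frequency (1 − r)/2 = 0.740/2 = 0.3700.
That is 0.3700 = 37.0% of the progeny.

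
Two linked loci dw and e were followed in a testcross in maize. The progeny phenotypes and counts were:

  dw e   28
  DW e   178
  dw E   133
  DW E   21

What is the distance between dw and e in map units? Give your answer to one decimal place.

The two most frequent classes, DW e (178) and dw E (133), are the parental types, so the F1 was DW e / dw E.
The recombinant classes are DW E and dw e: 21 + 28 = 49.
Recombination frequency = 49/360 = 0.1361 ≈ 13.6%, i.e. 13.6 map units.

13.6 map units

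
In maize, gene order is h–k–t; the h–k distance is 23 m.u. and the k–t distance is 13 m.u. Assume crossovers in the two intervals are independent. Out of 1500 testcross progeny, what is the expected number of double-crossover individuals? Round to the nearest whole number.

Map distances give recombination frequencies of 0.230 and 0.130 for the two intervals.
With no interference, expected double-crossover frequency = 0.230 × 0.130 = 0.02990.
Expected number = 0.02990 × 1500 = 44.85 ≈ 45.

45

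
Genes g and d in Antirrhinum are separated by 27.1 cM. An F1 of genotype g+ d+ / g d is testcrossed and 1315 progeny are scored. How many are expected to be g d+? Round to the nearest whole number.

178

A map distance of 27.1 cM corresponds to a recombination frequency of 0.271.
The F1 is g+ d+ / g d, so g d+ is a recombinant gamete class with expected frequency r/2 = 0.271/2 = 0.1355.
Expected number = 0.1355 × 1315 = 178.18 ≈ 178.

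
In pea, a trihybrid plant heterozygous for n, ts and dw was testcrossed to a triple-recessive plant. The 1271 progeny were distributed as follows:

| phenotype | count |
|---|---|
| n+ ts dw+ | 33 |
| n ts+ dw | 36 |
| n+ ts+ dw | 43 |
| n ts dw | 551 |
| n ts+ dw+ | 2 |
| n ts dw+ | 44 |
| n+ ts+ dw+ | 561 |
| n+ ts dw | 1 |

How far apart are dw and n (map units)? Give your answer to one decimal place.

The two most frequent reciprocal classes, n+ ts+ dw+ and n ts dw, are the parental types, so the F1 was n+ ts+ dw+ / n ts dw.
The two rarest classes, n ts+ dw+ and n+ ts dw, are the double crossovers. Comparing them with the parentals, only the n allele has switched, so n is the middle locus and the order is ts – n – dw.
Crossovers in the n–dw interval produce the single-crossover classes n+ ts+ dw and n ts dw+ (43 + 44 = 87) plus the double crossovers (3).
RF(n–dw) = (87 + 3) / 1271 = 90/1271 = 0.0708 → 7.1 map units.

7.1 map units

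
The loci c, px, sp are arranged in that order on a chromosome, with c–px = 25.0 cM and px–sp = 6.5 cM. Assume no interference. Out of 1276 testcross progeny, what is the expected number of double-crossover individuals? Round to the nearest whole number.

21

Map distances give recombination frequencies of 0.250 and 0.065 for the two intervals.
With no interference, expected double-crossover frequency = 0.250 × 0.065 = 0.01625.
Expected number = 0.01625 × 1276 = 20.73 ≈ 21.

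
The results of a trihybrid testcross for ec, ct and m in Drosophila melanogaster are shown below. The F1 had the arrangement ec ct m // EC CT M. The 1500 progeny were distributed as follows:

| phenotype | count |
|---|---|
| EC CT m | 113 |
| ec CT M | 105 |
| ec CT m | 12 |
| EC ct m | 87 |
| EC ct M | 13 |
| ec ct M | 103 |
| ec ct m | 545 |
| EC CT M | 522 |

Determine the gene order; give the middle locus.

ct

The two rarest classes, ec CT m and EC ct M, are the double crossovers. Comparing them with the parentals, only the ct allele has switched, so ct is the middle locus and the order is m – ct – ec.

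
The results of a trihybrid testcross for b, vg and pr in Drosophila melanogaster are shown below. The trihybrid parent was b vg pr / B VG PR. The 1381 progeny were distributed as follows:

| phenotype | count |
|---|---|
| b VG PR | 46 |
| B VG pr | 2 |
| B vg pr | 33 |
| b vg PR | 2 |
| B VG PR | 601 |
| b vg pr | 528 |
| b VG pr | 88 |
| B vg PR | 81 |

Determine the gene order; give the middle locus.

The two rarest classes, b vg PR and B VG pr, are the double crossovers. Comparing them with the parentals, only the pr allele has switched, so pr is the middle locus and the order is vg – pr – b.

pr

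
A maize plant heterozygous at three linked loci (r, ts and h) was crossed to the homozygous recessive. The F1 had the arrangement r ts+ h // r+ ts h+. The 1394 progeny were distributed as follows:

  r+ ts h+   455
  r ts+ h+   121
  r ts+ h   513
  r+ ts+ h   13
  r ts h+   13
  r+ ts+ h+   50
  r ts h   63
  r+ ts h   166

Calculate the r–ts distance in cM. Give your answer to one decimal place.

The two rarest classes, r+ ts+ h and r ts h+, are the double crossovers. Comparing them with the parentals, only the r allele has switched, so r is the middle locus and the order is ts – r – h.
Crossovers in the ts–r interval produce the single-crossover classes r ts h and r+ ts+ h+ (63 + 50 = 113) plus the double crossovers (26).
RF(ts–r) = (113 + 26) / 1394 = 139/1394 = 0.0997 → 10.0 cM.

10.0 cM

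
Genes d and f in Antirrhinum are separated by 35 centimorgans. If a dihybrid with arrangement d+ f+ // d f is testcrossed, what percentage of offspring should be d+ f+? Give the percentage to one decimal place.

A map distance of 35 centimorgans corresponds to a recombination frequency of 0.350.
The F1 is d+ f+ / d f, so d+ f+ is a parental gamete class with expected frequency (1 − r)/2 = 0.650/2 = 0.3250.
That is 0.3250 = 32.5% of the progeny.

32.5%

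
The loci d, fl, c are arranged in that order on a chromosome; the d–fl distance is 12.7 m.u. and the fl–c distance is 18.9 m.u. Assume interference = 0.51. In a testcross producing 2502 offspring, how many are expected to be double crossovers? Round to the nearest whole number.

Map distances give recombination frequencies of 0.127 and 0.189 for the two intervals.
With interference 0.51 (so coincidence = 0.49), expected double-crossover frequency = 0.127 × 0.189 × 0.49 = 0.01176.
Expected number = 0.01176 × 2502 = 29.43 ≈ 29.

29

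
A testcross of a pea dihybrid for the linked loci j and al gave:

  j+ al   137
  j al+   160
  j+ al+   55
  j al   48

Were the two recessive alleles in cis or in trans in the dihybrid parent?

trans

The two most frequent classes are j+ al (137) and j al+ (160); these are the parental (non-recombinant) types.
So the F1 carried j+ al on one chromosome and j al+ on the other — the recessive alleles are on opposite chromosomes (trans / repulsion).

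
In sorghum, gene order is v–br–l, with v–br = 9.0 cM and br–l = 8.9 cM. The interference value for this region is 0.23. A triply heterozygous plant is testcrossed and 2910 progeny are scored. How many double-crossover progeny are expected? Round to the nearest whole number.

Map distances give recombination frequencies of 0.090 and 0.089 for the two intervals.
With interference 0.23 (so coincidence = 0.77), expected double-crossover frequency = 0.090 × 0.089 × 0.77 = 0.00617.
Expected number = 0.00617 × 2910 = 17.95 ≈ 18.

18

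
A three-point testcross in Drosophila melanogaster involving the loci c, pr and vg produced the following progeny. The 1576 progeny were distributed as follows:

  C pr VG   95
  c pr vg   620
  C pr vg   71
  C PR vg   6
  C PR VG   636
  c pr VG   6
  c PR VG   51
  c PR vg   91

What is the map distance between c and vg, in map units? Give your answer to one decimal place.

The two most frequent reciprocal classes, C PR VG and c pr vg, are the parental types, so the F1 was C PR VG / c pr vg.
The two rarest classes, C PR vg and c pr VG, are the double crossovers. Comparing them with the parentals, only the vg allele has switched, so vg is the middle locus and the order is c – vg – pr.
Crossovers in the c–vg interval produce the single-crossover classes c PR VG and C pr vg (51 + 71 = 122) plus the double crossovers (12).
RF(c–vg) = (122 + 12) / 1576 = 134/1576 = 0.0850 → 8.5 map units.

8.5 map units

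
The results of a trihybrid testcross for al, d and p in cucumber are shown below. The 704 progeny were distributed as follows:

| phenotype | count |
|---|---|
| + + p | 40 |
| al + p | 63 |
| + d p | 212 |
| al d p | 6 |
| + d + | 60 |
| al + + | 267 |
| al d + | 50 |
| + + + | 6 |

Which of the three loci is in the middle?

The two most frequent reciprocal classes, al + + and + d p, are the parental types, so the F1 was al + + / + d p.
The two rarest classes, + + + and al d p, are the double crossovers. Comparing them with the parentals, only the al allele has switched, so al is the middle locus and the order is p – al – d.

al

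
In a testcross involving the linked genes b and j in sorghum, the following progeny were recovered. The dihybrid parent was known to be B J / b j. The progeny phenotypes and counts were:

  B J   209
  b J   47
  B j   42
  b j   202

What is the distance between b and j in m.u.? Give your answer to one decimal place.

17.8 m.u.

The recombinant classes are B j and b J: 42 + 47 = 89.
Recombination frequency = 89/500 = 0.1780 ≈ 17.8%, i.e. 17.8 m.u.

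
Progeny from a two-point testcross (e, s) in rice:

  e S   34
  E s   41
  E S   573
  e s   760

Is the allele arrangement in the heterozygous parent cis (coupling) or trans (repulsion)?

The two most frequent classes are E S (573) and e s (760); these are the parental (non-recombinant) types.
So the F1 carried E S on one chromosome and e s on the other — the recessive alleles are on the same chromosome (cis / coupling).

cis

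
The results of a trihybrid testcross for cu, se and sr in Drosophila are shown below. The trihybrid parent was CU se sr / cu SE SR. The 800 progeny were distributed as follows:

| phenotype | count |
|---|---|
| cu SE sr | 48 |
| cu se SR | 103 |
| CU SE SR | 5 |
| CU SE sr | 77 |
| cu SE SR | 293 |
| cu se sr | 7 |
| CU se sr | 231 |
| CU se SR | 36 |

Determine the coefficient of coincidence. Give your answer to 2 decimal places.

0.52

The two rarest classes, cu se sr and CU SE SR, are the double crossovers. Comparing them with the parentals, only the cu allele has switched, so cu is the middle locus and the order is sr – cu – se.
sr–cu: (84 + 12)/800 = 0.1200; cu–se: (180 + 12)/800 = 0.2400.
Expected DCO frequency = 0.1200 × 0.2400 ≈ 0.02880; observed = 12/800 ≈ 0.01500.
Coefficient of coincidence = 0.01500/0.02880 ≈ 0.52.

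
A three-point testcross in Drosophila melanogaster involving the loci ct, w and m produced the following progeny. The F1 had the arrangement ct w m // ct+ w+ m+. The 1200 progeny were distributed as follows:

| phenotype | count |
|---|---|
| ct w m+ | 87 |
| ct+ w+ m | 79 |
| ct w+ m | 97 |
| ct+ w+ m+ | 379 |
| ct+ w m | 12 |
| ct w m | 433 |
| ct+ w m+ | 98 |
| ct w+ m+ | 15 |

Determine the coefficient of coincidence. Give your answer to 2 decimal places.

The two rarest classes, ct+ w m and ct w+ m+, are the double crossovers. Comparing them with the parentals, only the ct allele has switched, so ct is the middle locus and the order is m – ct – w.
m–ct: (166 + 27)/1200 = 0.1608; ct–w: (195 + 27)/1200 = 0.1850.
Expected DCO frequency = 0.1608 × 0.1850 ≈ 0.02975; observed = 27/1200 ≈ 0.02250.
Coefficient of coincidence = 0.02250/0.02975 ≈ 0.76.

0.76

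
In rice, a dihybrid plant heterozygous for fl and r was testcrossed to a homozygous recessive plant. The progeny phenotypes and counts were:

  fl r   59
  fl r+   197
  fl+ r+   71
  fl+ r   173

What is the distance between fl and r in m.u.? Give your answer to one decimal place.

26.0 m.u.

The two most frequent classes, fl+ r (173) and fl r+ (197), are the parental types, so the F1 was fl+ r / fl r+.
The recombinant classes are fl+ r+ and fl r: 71 + 59 = 130.
Recombination frequency = 130/500 = 0.2600 ≈ 26.0%, i.e. 26.0 m.u.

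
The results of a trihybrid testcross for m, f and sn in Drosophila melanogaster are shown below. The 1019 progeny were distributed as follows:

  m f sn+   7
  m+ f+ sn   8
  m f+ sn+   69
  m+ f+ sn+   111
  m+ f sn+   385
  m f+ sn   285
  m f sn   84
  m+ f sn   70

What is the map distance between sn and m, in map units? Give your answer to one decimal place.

The two most frequent reciprocal classes, m+ f sn+ and m f+ sn, are the parental types, so the F1 was m+ f sn+ / m f+ sn.
The two rarest classes, m f sn+ and m+ f+ sn, are the double crossovers. Comparing them with the parentals, only the m allele has switched, so m is the middle locus and the order is sn – m – f.
Crossovers in the sn–m interval produce the single-crossover classes m+ f sn and m f+ sn+ (70 + 69 = 139) plus the double crossovers (15).
RF(sn–m) = (139 + 15) / 1019 = 154/1019 = 0.1511 → 15.1 map units.

15.1 map units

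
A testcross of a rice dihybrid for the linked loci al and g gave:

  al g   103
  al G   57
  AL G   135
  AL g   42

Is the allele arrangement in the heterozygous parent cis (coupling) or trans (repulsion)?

cis

The two most frequent classes are AL G (135) and al g (103); these are the parental (non-recombinant) types.
So the F1 carried AL G on one chromosome and al g on the other — the recessive alleles are on the same chromosome (cis / coupling).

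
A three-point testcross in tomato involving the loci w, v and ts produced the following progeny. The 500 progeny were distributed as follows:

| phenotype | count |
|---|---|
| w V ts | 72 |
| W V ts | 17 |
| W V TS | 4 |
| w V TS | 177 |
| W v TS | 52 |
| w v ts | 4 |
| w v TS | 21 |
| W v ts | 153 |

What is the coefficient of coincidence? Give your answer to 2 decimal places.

0.66

The two most frequent reciprocal classes, W v ts and w V TS, are the parental types, so the F1 was W v ts / w V TS.
The two rarest classes, w v ts and W V TS, are the double crossovers. Comparing them with the parentals, only the w allele has switched, so w is the middle locus and the order is ts – w – v.
ts–w: (124 + 8)/500 = 0.2640; w–v: (38 + 8)/500 = 0.0920.
Expected DCO frequency = 0.2640 × 0.0920 ≈ 0.02429; observed = 8/500 ≈ 0.01600.
Coefficient of coincidence = 0.01600/0.02429 ≈ 0.66.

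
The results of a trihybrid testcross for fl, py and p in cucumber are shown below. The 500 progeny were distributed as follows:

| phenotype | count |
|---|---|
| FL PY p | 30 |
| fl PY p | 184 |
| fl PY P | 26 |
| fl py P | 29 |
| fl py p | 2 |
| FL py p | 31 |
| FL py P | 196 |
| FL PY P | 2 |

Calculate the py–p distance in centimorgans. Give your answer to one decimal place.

The two most frequent reciprocal classes, FL py P and fl PY p, are the parental types, so the F1 was FL py P / fl PY p.
The two rarest classes, FL PY P and fl py p, are the double crossovers. Comparing them with the parentals, only the py allele has switched, so py is the middle locus and the order is fl – py – p.
Crossovers in the py–p interval produce the single-crossover classes FL py p and fl PY P (31 + 26 = 57) plus the double crossovers (4).
RF(py–p) = (57 + 4) / 500 = 61/500 = 0.1220 → 12.2 centimorgans.

12.2 centimorgans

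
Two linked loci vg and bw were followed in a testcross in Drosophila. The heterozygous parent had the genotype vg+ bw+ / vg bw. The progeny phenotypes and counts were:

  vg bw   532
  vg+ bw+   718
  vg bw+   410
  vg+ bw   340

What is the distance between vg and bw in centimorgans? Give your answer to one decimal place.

37.5 centimorgans

The recombinant classes are vg+ bw and vg bw+: 340 + 410 = 750.
Recombination frequency = 750/2000 = 0.3750 ≈ 37.5%, i.e. 37.5 centimorgans.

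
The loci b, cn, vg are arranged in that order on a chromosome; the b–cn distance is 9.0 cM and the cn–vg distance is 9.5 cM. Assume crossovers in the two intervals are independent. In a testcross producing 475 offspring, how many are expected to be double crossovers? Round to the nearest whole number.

4

Map distances give recombination frequencies of 0.090 and 0.095 for the two intervals.
With no interference, expected double-crossover frequency = 0.090 × 0.095 = 0.00855.
Expected number = 0.00855 × 475 = 4.06 ≈ 4.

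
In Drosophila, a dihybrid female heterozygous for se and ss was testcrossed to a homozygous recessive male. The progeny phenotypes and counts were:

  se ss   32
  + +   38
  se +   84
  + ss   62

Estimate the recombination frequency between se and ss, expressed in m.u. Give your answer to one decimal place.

The two most frequent classes, + ss (62) and se + (84), are the parental types, so the F1 was + ss / se +.
The recombinant classes are + + and se ss: 38 + 32 = 70.
Recombination frequency = 70/216 = 0.3241 ≈ 32.4%, i.e. 32.4 m.u.

32.4 m.u.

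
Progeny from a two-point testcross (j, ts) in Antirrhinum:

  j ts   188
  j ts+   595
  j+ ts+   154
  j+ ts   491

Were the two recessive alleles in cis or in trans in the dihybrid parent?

The two most frequent classes are j+ ts (491) and j ts+ (595); these are the parental (non-recombinant) types.
So the F1 carried j+ ts on one chromosome and j ts+ on the other — the recessive alleles are on opposite chromosomes (trans / repulsion).

trans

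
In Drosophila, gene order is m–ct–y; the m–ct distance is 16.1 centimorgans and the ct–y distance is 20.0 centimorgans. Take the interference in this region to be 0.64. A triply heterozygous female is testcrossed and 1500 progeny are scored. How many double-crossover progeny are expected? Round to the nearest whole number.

Map distances give recombination frequencies of 0.161 and 0.200 for the two intervals.
With interference 0.64 (so coincidence = 0.36), expected double-crossover frequency = 0.161 × 0.200 × 0.36 = 0.01159.
Expected number = 0.01159 × 1500 = 17.39 ≈ 17.

17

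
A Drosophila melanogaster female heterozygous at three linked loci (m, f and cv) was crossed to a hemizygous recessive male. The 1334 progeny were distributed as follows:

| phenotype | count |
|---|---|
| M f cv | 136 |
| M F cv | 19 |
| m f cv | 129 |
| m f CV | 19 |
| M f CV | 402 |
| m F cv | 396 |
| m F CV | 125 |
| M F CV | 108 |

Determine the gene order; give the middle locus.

The two most frequent reciprocal classes, M f CV and m F cv, are the parental types, so the F1 was M f CV / m F cv.
The two rarest classes, m f CV and M F cv, are the double crossovers. Comparing them with the parentals, only the m allele has switched, so m is the middle locus and the order is f – m – cv.

m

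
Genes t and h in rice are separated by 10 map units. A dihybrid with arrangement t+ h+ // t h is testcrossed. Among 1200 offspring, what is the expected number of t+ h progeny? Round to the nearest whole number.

60

A map distance of 10 map units corresponds to a recombination frequency of 0.100.
The F1 is t+ h+ / t h, so t+ h is a recombinant gamete class with expected frequency r/2 = 0.100/2 = 0.0500.
Expected number = 0.0500 × 1200 = 60.00 ≈ 60.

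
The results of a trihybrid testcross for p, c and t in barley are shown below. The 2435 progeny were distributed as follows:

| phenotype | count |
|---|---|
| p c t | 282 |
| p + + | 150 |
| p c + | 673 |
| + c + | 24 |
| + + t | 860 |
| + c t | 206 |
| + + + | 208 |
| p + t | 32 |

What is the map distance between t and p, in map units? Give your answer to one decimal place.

22.4 map units

The two most frequent reciprocal classes, p c + and + + t, are the parental types, so the F1 was p c + / + + t.
The two rarest classes, + c + and p + t, are the double crossovers. Comparing them with the parentals, only the p allele has switched, so p is the middle locus and the order is t – p – c.
Crossovers in the t–p interval produce the single-crossover classes p c t and + + + (282 + 208 = 490) plus the double crossovers (56).
RF(t–p) = (490 + 56) / 2435 = 546/2435 = 0.2242 → 22.4 map units.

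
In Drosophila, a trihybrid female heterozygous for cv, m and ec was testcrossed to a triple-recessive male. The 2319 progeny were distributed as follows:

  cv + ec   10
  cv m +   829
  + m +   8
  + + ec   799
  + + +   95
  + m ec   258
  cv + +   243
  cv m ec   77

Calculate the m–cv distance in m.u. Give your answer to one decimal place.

The two most frequent reciprocal classes, + + ec and cv m +, are the parental types, so the F1 was + + ec / cv m +.
The two rarest classes, cv + ec and + m +, are the double crossovers. Comparing them with the parentals, only the cv allele has switched, so cv is the middle locus and the order is m – cv – ec.
Crossovers in the m–cv interval produce the single-crossover classes + m ec and cv + + (258 + 243 = 501) plus the double crossovers (18).
RF(m–cv) = (501 + 18) / 2319 = 519/2319 = 0.2238 → 22.4 m.u.

22.4 m.u.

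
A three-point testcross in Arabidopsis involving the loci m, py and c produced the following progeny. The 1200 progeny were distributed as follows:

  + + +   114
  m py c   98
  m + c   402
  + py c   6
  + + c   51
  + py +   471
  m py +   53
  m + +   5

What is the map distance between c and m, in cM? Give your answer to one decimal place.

The two most frequent reciprocal classes, + py + and m + c, are the parental types, so the F1 was + py + / m + c.
The two rarest classes, + py c and m + +, are the double crossovers. Comparing them with the parentals, only the c allele has switched, so c is the middle locus and the order is py – c – m.
Crossovers in the c–m interval produce the single-crossover classes m py + and + + c (53 + 51 = 104) plus the double crossovers (11).
RF(c–m) = (104 + 11) / 1200 = 115/1200 = 0.0958 → 9.6 cM.

9.6 cM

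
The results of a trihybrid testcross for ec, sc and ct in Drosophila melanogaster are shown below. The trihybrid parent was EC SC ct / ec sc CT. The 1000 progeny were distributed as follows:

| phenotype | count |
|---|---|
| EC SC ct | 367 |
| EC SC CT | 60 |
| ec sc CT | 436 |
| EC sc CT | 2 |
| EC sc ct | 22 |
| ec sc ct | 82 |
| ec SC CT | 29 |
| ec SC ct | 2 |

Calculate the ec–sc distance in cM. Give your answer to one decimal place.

The two rarest classes, ec SC ct and EC sc CT, are the double crossovers. Comparing them with the parentals, only the ec allele has switched, so ec is the middle locus and the order is sc – ec – ct.
Crossovers in the sc–ec interval produce the single-crossover classes EC sc ct and ec SC CT (22 + 29 = 51) plus the double crossovers (4).
RF(sc–ec) = (51 + 4) / 1000 = 55/1000 = 0.0550 → 5.5 cM.

5.5 cM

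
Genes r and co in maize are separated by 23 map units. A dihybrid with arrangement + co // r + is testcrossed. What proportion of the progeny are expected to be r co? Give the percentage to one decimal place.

11.5%

A map distance of 23 map units corresponds to a recombination frequency of 0.230.
The F1 is + co / r +, so r co is a recombinant gamete class with expected frequency r/2 = 0.230/2 = 0.1150.
That is 0.1150 = 11.5% of the progeny.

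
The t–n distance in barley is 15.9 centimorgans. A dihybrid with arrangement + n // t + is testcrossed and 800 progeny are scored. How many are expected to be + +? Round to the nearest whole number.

64

A map distance of 15.9 centimorgans corresponds to a recombination frequency of 0.159.
The F1 is + n / t +, so + + is a recombinant gamete class with expected frequency r/2 = 0.159/2 = 0.0795.
Expected number = 0.0795 × 800 = 63.60 ≈ 64.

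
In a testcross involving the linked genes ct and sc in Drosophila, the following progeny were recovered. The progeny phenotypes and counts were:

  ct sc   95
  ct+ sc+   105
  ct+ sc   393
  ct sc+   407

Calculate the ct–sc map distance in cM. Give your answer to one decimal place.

The two most frequent classes, ct+ sc (393) and ct sc+ (407), are the parental types, so the F1 was ct+ sc / ct sc+.
The recombinant classes are ct+ sc+ and ct sc: 105 + 95 = 200.
Recombination frequency = 200/1000 = 0.2000 ≈ 20.0%, i.e. 20.0 cM.

20.0 cM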